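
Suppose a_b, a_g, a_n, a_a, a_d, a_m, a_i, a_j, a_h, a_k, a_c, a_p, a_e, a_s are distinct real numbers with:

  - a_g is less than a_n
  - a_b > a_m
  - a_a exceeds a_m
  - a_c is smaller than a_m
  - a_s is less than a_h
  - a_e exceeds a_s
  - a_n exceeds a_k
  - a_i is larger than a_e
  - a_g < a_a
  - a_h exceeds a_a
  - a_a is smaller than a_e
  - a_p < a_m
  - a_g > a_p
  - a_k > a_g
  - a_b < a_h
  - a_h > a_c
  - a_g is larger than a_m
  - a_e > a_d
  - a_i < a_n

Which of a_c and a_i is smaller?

a_c

a_c < a_m and a_m < a_g give a_c < a_g.
With a_g < a_a: a_c < a_m < a_g < a_a.
Then a_a < a_e extends the chain to a_e.
With a_e < a_i: a_c < a_m < a_g < a_a < a_e < a_i.
So a_c < a_i; a_c is the smaller of the two.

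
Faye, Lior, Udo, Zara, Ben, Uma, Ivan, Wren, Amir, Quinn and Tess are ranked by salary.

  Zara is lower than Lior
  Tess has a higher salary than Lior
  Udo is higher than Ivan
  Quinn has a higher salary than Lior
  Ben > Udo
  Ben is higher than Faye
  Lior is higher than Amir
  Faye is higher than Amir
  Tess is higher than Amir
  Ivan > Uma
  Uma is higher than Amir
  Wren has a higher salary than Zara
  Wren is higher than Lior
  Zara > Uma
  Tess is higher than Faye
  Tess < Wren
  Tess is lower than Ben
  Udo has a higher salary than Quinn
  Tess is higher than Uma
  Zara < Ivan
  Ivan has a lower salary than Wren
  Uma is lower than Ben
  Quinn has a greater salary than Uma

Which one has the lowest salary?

Amir

Uma is not least since Amir < Uma; Faye is not least since Amir < Faye; Zara is not least since Uma < Zara; Lior is not least since Zara < Lior; Tess is not least since Amir < Tess; Ivan is not least since Uma < Ivan; Wren is not least since Zara < Wren; Quinn is not least since Lior < Quinn; Udo is not least since Quinn < Udo; Ben is not least since Tess < Ben.
Only Amir has nothing below it, so Amir is the lowest salary.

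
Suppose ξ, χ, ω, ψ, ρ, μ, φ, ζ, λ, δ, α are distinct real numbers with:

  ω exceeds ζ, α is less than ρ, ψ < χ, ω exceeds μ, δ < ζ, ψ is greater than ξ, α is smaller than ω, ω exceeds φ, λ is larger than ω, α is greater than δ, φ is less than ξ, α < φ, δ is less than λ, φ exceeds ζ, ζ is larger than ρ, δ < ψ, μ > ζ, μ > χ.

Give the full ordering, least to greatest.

The consecutive links are each given: δ < α; α < ρ; ρ < ζ; ζ < φ; φ < ξ; ξ < ψ; ψ < χ; χ < μ; μ < ω; ω < λ.

δ < α < ρ < ζ < φ < ξ < ψ < χ < μ < ω < λ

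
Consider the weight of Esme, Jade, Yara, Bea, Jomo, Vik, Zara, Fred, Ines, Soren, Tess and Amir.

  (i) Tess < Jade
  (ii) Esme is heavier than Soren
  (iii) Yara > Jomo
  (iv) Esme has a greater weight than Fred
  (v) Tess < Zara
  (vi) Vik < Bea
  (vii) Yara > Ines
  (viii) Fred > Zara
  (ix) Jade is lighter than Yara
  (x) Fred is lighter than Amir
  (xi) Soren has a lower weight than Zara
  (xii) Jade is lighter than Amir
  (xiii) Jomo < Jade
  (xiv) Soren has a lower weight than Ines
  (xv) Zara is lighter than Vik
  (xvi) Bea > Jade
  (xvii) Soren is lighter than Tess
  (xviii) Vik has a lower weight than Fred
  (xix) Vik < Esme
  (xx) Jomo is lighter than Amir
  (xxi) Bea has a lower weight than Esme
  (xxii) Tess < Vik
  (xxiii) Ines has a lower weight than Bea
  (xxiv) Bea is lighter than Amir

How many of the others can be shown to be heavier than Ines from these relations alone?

4

The elements the relations force above Ines are Yara, Bea, Esme, Amir — no chain reaches any other.
That is 4.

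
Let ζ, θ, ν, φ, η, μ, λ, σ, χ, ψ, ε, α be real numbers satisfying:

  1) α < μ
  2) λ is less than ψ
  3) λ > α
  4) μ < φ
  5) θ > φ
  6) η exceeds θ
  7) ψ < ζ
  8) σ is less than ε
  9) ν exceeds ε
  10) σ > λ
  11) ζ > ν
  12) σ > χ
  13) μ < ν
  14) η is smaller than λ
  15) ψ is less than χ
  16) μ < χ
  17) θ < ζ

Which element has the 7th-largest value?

The consecutive relations fix a unique order: α < μ < φ < θ < η < λ < ψ < χ < σ < ε < ν < ζ.
Counting 7 from the largest end gives λ.

λ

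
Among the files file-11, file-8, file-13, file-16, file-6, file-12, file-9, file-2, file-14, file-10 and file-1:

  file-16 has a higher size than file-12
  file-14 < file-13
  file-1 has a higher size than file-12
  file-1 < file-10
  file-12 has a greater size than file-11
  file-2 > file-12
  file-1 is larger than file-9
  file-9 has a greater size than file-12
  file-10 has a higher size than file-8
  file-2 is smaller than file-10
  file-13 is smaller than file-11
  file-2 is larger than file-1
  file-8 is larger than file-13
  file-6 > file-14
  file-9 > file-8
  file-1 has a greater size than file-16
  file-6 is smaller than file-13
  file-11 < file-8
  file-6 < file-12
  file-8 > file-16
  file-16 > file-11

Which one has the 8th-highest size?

file-11

Piecing the relations together gives one ordering: file-14 < file-6 < file-13 < file-11 < file-12 < file-16 < file-8 < file-9 < file-1 < file-2 < file-10.
The 8th largest is file-11.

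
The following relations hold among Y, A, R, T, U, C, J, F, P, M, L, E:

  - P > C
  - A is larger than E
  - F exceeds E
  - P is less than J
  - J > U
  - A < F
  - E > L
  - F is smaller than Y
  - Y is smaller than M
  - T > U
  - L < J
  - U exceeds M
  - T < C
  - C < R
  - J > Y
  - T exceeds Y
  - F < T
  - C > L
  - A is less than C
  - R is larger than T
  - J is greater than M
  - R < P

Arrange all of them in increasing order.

The consecutive links are each given: L < E; E < A; A < F; F < Y; Y < M; M < U; U < T; T < C; C < R; R < P; P < J.

L < E < A < F < Y < M < U < T < C < R < P < J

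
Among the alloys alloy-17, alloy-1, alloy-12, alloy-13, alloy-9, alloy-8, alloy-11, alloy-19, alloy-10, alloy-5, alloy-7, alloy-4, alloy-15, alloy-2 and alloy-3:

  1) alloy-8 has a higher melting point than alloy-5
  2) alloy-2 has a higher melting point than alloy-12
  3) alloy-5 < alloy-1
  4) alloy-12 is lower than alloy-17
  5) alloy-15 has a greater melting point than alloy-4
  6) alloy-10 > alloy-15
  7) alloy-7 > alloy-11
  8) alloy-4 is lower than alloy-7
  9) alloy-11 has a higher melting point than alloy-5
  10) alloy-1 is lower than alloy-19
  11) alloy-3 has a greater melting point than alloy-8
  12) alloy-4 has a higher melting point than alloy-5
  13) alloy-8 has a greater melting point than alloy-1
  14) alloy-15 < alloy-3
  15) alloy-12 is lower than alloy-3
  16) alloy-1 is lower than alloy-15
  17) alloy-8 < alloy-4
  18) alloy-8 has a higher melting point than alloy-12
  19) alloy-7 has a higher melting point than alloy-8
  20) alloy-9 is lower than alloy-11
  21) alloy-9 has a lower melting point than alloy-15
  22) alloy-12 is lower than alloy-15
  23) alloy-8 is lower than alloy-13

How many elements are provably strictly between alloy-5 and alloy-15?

3

Chaining upward from alloy-5 reaches: alloy-11, alloy-1, alloy-19, alloy-8, alloy-4, alloy-7, alloy-13, alloy-10, alloy-3.
Chaining downward from alloy-15 reaches: alloy-9, alloy-12, alloy-1, alloy-8, alloy-4.
Strictly between alloy-5 and alloy-15 are those in both lists: alloy-1, alloy-8, alloy-4 — 3 elements.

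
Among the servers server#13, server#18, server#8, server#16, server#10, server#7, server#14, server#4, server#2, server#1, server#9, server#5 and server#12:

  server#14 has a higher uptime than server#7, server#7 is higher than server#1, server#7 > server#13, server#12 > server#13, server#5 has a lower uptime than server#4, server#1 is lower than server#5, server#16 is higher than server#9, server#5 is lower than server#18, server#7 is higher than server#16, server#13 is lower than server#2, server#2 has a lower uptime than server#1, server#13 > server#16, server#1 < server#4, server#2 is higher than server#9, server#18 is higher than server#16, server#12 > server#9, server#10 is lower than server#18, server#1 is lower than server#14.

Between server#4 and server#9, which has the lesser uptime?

server#9 < server#16 and server#16 < server#13 give server#9 < server#13.
Then server#13 < server#2 extends the chain to server#2.
Then server#2 < server#1 extends the chain to server#1.
With server#1 < server#5: server#9 < server#16 < server#13 < server#2 < server#1 < server#5.
With server#5 < server#4: server#9 < server#16 < server#13 < server#2 < server#1 < server#5 < server#4.
So server#9 < server#4; server#9 is the lower of the two.

server#9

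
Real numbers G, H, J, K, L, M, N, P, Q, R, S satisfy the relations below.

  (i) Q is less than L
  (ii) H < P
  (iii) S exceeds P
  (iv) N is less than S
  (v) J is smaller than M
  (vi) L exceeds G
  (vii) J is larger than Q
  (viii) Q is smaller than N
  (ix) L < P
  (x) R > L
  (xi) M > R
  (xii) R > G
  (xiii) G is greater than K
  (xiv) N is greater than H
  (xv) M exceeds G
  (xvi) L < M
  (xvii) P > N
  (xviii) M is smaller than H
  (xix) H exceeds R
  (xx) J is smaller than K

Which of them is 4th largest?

The consecutive relations fix a unique order: Q < J < K < G < L < R < M < H < N < P < S.
The 4th largest is H.

H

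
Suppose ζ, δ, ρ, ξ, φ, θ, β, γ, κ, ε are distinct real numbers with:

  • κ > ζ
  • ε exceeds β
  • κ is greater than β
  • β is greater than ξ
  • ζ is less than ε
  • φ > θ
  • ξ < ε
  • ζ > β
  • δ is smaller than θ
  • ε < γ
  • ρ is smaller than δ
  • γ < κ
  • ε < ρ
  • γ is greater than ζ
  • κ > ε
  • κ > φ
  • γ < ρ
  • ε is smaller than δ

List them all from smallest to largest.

ξ < β < ζ < ε < γ < ρ < δ < θ < φ < κ

Nothing is placed below ξ, so it is least; from there ξ < β; β < ζ; ζ < ε; ε < γ; γ < ρ; ρ < δ; δ < θ; θ < φ; φ < κ, each given directly.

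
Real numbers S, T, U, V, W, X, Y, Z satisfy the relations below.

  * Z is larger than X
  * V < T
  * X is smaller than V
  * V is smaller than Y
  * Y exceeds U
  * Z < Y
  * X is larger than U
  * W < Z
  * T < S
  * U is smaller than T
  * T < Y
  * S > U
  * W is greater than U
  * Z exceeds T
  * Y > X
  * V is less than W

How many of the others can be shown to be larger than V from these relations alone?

5

From V the given relations immediately reach W, T, Y.
From those, Z, S — 5 in total.
No other element is forced above V by the given relations, so the count is 5.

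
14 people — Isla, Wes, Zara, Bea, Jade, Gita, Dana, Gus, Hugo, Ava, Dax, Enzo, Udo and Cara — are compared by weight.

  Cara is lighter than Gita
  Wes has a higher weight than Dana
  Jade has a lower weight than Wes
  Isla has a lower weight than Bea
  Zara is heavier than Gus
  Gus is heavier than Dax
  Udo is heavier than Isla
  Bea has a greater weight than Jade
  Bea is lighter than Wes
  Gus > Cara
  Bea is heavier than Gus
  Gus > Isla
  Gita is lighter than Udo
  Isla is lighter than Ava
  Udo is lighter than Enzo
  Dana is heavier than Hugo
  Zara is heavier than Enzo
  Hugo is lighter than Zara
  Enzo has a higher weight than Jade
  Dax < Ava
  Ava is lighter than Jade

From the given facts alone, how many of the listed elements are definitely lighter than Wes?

Directly below Wes: Dana, Jade, Bea.
One step further: Hugo, Isla, Ava, Gus (7 so far).
One step further: Cara, Dax (9 so far).
No other element is forced below Wes by the given relations, so the count is 9.

9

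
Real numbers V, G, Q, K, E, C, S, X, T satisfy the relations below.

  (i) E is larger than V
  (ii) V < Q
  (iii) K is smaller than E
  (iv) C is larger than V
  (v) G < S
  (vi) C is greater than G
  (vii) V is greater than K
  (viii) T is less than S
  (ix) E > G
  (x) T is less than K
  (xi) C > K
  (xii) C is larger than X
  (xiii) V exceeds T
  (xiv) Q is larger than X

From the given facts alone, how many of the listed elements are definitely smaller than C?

5

Directly below C: X, K, V, G.
One step further: T (5 so far).
Nothing else is reachable below C; 5 in all.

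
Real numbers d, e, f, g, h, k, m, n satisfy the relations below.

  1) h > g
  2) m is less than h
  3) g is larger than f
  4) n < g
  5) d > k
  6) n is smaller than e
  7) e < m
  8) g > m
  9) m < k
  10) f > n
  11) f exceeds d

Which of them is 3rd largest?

Chaining the given pairs: n < e < m < k < d < f < g < h.
The 3rd largest is f.

f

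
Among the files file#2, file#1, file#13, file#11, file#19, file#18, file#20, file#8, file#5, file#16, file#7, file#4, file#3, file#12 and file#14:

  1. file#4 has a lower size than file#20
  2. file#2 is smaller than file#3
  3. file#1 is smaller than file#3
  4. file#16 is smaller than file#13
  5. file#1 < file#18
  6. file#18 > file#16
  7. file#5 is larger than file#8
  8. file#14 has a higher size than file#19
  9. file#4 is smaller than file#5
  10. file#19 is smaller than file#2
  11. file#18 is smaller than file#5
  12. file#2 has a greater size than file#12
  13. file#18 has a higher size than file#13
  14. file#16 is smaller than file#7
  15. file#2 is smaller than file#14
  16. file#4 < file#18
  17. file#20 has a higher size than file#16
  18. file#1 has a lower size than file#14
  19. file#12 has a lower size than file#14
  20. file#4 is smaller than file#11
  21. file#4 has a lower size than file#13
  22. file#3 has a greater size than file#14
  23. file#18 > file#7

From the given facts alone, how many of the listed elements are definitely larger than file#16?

The elements the relations force above file#16 are file#20, file#7, file#13, file#18, file#5 — no chain reaches any other.
That is 5.

5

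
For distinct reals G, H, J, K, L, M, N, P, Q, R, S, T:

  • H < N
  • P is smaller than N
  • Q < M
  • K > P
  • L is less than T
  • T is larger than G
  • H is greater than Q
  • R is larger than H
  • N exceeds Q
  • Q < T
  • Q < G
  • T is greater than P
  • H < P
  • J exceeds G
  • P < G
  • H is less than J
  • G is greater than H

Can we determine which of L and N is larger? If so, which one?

Following every chain through N: below N we get Q, H, P.
L is not reached, and no chain runs the other way from L to N.
So the given relations leave the order of N and L undetermined.

undetermined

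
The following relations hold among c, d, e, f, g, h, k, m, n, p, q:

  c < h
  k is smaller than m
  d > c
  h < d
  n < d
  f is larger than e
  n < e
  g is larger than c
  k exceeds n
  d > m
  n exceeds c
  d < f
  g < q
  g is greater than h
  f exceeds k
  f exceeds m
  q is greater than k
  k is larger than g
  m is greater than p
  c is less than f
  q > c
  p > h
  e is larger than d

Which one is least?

n is not least since c < n; h is not least since c < h; g is not least since c < g; p is not least since h < p; k is not least since n < k; q is not least since k < q; m is not least since k < m; d is not least since c < d; e is not least since d < e; f is not least since k < f.
Only c has nothing below it, so c is the least.

c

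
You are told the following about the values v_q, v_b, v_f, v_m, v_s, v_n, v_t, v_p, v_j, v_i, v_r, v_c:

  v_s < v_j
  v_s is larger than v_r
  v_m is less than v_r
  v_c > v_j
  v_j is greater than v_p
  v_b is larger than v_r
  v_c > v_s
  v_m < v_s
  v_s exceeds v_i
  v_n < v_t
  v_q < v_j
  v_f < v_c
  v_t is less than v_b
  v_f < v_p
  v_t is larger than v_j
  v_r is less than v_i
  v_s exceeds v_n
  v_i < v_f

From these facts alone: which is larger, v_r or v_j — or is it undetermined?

Link the given pairs in sequence: v_r < v_i; v_i < v_f; v_f < v_p; v_p < v_j.
Chaining these gives v_r < v_i < v_f < v_p < v_j.
So v_j is larger.

v_j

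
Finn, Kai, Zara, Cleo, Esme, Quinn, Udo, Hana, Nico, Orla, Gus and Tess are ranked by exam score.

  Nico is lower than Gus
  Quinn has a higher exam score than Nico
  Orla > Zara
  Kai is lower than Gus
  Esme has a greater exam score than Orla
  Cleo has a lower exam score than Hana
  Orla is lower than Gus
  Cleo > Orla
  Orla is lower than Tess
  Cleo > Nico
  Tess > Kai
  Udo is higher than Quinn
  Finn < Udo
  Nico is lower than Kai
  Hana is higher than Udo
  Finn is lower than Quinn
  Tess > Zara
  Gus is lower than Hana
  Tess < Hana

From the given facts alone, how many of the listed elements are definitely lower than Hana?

10

The elements the relations force below Hana are Nico, Zara, Finn, Quinn, Udo, Kai, Orla, Tess, Cleo, Gus — no chain reaches any other.
That is 10.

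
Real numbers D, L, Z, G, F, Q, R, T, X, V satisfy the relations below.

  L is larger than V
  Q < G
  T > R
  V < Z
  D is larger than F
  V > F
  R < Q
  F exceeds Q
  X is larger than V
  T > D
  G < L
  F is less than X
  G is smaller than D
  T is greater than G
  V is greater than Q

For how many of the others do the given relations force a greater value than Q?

The elements the relations force above Q are F, G, V, Z, X, D, L, T — no chain reaches any other.
That is 8.

8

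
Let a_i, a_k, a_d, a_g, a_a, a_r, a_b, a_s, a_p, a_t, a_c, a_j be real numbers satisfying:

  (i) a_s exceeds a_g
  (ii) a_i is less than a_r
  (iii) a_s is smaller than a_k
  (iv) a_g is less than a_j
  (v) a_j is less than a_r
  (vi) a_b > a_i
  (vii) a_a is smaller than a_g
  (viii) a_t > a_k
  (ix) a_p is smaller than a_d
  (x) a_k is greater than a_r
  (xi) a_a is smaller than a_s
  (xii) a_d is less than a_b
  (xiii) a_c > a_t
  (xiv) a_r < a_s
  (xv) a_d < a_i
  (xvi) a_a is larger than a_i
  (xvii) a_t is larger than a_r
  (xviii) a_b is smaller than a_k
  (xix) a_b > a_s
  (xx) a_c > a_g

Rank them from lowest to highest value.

a_p < a_d < a_i < a_a < a_g < a_j < a_r < a_s < a_b < a_k < a_t < a_c

Each adjacent pair is fixed by a given relation: a_p < a_d; a_d < a_i; a_i < a_a; a_a < a_g; a_g < a_j; a_j < a_r; a_r < a_s; a_s < a_b; a_b < a_k; a_k < a_t; a_t < a_c. Chaining them end to end gives the full order.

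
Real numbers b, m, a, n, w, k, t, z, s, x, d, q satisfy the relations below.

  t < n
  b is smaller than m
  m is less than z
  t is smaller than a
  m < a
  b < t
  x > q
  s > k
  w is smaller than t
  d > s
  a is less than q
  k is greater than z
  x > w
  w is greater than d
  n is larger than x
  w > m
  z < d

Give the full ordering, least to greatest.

b < m < z < k < s < d < w < t < a < q < x < n

The consecutive links are each given: b < m; m < z; z < k; k < s; s < d; d < w; w < t; t < a; a < q; q < x; x < n.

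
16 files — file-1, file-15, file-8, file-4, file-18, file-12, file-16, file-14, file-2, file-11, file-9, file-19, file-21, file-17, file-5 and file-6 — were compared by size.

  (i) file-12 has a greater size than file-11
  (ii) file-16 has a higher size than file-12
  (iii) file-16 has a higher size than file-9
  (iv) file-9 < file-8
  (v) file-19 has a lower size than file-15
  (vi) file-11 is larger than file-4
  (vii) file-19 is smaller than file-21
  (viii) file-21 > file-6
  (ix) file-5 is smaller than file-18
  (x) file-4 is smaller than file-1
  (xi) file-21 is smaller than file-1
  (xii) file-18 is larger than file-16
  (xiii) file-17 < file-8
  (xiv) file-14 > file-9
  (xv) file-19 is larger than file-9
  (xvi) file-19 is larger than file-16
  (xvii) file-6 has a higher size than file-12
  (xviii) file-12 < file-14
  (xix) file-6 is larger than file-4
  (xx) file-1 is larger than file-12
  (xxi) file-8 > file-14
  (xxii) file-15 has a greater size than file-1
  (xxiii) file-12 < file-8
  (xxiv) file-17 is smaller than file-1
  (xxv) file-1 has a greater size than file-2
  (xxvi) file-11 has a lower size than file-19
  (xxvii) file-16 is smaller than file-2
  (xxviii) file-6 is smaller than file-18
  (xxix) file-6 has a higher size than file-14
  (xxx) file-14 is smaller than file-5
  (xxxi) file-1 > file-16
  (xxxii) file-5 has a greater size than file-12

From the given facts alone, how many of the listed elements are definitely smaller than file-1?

11

Directly below file-1: file-17, file-4, file-12, file-16, file-21, file-2.
One step further: file-9, file-11, file-19, file-6 (10 so far).
One step further: file-14 (11 so far).
Nothing else is reachable below file-1; 11 in all.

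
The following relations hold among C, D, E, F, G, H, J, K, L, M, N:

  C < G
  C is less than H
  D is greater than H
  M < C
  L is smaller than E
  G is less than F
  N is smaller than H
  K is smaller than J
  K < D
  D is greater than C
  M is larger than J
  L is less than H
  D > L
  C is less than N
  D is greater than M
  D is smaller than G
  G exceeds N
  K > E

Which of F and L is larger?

The relevant relations are L < E; E < K; K < J; J < M; M < C; C < H; H < D; D < G; G < F.
Chaining these gives L < E < K < J < M < C < H < D < G < F.
So L < F; F is the larger of the two.

F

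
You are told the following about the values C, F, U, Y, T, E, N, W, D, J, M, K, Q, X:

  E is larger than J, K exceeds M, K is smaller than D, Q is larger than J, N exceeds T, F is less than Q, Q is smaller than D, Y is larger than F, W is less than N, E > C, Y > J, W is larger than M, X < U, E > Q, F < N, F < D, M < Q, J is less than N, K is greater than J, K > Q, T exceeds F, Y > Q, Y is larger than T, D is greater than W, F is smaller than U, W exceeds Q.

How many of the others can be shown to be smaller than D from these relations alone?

Directly below D: F, Q, K, W.
One step further: M, J (6 so far).
No other element is forced below D by the given relations, so the count is 6.

6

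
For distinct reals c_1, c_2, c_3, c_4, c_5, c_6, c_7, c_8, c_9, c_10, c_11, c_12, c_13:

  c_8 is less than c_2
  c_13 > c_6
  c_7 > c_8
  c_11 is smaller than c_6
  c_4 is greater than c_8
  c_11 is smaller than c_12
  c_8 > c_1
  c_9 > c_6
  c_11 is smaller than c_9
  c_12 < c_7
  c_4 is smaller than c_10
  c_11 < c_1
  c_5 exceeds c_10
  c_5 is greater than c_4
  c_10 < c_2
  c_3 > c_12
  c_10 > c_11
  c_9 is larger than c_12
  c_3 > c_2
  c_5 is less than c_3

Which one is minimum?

c_11

Chaining upward from c_11: directly above it, c_12, c_6, c_1, c_10, c_9; then c_8, c_7, c_13, c_5, c_2, c_3; then c_4.
That covers every other element, and nothing is given below c_11, so c_11 is the minimum.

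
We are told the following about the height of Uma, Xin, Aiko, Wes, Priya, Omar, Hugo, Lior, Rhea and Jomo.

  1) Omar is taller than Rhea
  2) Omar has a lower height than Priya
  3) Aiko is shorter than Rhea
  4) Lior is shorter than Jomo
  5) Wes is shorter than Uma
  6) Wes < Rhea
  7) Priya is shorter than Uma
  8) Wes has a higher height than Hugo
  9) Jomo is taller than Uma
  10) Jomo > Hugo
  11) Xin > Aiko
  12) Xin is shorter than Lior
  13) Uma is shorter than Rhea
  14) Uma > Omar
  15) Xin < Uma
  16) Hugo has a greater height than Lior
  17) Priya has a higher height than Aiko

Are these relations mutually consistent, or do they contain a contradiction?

inconsistent

We have Uma < Rhea stated directly, yet also Rhea < Omar < Priya < Uma by chaining the others — so Rhea < Uma. Contradiction.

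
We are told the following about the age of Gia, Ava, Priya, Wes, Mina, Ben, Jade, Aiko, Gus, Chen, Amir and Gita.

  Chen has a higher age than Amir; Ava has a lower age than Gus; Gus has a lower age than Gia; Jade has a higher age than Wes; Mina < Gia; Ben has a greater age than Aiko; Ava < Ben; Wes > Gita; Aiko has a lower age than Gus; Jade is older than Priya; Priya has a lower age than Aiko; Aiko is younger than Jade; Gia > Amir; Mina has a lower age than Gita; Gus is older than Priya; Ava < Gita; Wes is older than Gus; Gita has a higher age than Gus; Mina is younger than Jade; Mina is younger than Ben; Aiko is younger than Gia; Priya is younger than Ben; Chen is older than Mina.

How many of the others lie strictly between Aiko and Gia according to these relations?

1

Chaining upward from Aiko reaches: Gus, Ben, Gita, Wes, Jade.
Chaining downward from Gia reaches: Priya, Mina, Amir, Ava, Gus.
Strictly between Aiko and Gia are those in both lists: Gus — 1 element.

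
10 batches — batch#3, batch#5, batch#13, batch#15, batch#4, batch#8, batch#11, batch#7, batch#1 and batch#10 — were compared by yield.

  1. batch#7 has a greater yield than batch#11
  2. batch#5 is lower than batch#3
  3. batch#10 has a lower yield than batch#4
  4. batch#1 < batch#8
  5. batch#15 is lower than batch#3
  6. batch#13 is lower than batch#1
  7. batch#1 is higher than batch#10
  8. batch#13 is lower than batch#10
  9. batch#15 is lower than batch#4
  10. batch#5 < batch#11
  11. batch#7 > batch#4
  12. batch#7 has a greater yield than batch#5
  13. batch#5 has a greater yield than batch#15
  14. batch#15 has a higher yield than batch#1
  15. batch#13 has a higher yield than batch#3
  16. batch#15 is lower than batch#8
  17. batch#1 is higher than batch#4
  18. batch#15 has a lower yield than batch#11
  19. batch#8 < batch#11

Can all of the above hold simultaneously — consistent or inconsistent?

inconsistent

Chaining the given relations yields batch#15 < batch#5 < batch#3 < batch#13 < batch#10 < batch#4 < batch#1, so batch#15 < batch#1. But one relation states batch#1 < batch#15. These cannot both hold.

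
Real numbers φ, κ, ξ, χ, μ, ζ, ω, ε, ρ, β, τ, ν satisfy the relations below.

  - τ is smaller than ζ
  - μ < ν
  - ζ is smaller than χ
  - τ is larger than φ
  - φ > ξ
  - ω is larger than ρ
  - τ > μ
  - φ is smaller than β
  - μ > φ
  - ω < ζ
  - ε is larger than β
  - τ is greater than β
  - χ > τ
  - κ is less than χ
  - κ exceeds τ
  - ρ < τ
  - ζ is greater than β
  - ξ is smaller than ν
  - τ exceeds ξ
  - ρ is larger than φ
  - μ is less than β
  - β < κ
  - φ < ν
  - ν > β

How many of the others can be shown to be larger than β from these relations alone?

The elements the relations force above β are τ, κ, ν, ζ, χ, ε — no chain reaches any other.
That is 6.

6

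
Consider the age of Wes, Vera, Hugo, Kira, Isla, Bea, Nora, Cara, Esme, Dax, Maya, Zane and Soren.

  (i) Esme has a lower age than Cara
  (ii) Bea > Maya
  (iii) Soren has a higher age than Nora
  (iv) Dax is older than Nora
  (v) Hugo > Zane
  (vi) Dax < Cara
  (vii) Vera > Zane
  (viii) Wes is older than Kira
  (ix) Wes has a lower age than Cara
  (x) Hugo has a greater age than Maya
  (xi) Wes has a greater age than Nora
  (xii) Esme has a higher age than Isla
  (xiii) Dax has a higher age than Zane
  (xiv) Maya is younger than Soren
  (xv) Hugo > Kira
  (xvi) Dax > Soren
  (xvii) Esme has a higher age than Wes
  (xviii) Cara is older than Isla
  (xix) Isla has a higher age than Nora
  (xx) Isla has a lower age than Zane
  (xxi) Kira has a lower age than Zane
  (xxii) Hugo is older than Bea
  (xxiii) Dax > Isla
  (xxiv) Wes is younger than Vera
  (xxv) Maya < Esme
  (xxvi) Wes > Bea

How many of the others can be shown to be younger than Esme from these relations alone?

6

Directly below Esme: Maya, Isla, Wes.
One step further: Nora, Bea, Kira (6 so far).
Nothing else is reachable below Esme; 6 in all.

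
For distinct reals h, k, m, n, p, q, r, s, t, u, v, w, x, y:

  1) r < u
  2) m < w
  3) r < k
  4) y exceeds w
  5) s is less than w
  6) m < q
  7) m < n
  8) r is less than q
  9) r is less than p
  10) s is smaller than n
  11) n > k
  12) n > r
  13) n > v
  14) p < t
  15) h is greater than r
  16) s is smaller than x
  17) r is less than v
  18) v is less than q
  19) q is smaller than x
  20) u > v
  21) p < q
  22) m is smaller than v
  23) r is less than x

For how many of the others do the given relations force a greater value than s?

4

Directly above s: w, x, n.
One step further: y (4 so far).
No other element is forced above s by the given relations, so the count is 4.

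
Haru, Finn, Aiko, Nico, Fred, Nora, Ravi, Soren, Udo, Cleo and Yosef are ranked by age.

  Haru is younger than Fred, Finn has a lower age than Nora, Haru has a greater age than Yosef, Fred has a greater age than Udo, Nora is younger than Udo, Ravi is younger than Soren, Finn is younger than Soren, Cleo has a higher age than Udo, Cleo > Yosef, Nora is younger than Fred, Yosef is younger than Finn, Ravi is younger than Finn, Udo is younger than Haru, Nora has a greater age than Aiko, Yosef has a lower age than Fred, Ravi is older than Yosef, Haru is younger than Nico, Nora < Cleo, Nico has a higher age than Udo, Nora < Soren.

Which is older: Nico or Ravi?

The relevant relations are Ravi < Finn; Finn < Nora; Nora < Udo; Udo < Haru; Haru < Nico.
Chaining these gives Ravi < Finn < Nora < Udo < Haru < Nico.
So Ravi < Nico; Nico is the older of the two.

Nico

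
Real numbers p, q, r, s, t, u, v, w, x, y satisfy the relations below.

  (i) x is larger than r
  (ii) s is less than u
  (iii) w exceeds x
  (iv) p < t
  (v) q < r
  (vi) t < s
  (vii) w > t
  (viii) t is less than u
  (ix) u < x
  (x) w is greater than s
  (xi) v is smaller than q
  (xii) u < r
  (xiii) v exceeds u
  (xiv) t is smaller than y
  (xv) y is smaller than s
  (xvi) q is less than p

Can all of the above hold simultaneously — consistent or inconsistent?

inconsistent

Chaining the given relations yields v < q < p < t < y < s < u, so v < u. But one relation states u < v. These cannot both hold.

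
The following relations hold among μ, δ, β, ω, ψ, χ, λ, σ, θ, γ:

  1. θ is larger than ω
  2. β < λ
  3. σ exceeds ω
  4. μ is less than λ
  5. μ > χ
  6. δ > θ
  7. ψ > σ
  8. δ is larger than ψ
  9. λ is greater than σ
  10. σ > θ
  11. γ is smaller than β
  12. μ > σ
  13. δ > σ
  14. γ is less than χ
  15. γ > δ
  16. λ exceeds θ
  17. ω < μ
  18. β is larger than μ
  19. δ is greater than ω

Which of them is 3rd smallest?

σ

Chaining the given pairs: ω < θ < σ < ψ < δ < γ < χ < μ < β < λ.
The 3rd smallest is σ.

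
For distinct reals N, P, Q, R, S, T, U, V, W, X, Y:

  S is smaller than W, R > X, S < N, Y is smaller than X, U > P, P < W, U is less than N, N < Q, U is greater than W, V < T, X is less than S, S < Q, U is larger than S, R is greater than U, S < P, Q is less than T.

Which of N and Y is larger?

Link the given pairs in sequence: Y < X; X < S; S < P; P < W; W < U; U < N.
Together: Y < X < S < P < W < U < N.
So Y < N; N is the larger of the two.

N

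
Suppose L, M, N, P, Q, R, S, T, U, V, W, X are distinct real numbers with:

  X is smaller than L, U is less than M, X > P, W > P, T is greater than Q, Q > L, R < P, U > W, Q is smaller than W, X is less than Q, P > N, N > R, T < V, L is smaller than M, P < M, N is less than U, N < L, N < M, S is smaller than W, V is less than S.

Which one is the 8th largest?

Piecing the relations together gives one ordering: R < N < P < X < L < Q < T < V < S < W < U < M.
Counting 8 from the largest end gives L.

L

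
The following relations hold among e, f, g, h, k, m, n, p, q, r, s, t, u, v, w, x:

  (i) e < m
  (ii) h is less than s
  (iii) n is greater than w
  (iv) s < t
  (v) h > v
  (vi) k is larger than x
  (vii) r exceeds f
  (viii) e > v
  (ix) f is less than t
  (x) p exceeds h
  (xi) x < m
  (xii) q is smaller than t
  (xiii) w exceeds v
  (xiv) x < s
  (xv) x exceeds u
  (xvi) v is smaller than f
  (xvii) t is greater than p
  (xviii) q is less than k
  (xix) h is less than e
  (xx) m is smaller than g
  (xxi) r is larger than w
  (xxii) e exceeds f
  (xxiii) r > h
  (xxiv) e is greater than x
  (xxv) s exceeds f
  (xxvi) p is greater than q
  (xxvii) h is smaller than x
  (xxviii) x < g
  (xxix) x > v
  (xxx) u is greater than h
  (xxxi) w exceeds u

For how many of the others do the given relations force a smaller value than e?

5

Directly below e: v, h, f, x.
One step further: u (5 so far).
No other element is forced below e by the given relations, so the count is 5.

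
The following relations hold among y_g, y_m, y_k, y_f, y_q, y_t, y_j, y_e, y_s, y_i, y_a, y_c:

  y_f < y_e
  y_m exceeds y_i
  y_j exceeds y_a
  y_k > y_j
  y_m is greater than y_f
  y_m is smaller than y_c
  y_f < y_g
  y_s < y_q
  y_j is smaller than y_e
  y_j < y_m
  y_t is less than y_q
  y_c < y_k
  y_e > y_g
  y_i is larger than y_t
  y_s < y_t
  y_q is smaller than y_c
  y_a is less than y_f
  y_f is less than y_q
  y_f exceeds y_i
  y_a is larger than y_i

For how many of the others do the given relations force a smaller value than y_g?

The elements the relations force below y_g are y_s, y_t, y_i, y_a, y_f — no chain reaches any other.
That is 5.

5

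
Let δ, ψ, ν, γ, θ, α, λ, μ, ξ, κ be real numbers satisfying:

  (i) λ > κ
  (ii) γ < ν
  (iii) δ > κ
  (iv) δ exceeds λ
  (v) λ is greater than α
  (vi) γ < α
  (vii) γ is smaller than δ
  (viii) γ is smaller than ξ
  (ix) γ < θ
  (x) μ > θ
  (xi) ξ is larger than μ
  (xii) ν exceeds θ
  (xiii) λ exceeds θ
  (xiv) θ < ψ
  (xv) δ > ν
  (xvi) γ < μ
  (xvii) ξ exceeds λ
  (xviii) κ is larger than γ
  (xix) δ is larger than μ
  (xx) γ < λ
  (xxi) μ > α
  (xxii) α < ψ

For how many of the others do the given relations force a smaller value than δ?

The elements the relations force below δ are γ, θ, κ, α, μ, ν, λ — no chain reaches any other.
That is 7.

7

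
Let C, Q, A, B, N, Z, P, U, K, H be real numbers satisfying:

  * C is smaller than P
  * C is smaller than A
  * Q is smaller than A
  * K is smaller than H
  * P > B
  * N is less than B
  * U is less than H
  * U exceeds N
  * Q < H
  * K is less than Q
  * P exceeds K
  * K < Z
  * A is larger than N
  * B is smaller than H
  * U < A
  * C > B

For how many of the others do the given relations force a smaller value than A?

6

From A the given relations immediately reach Q, N, U, C.
From those, K, B — 6 in total.
Nothing else is reachable below A; 6 in all.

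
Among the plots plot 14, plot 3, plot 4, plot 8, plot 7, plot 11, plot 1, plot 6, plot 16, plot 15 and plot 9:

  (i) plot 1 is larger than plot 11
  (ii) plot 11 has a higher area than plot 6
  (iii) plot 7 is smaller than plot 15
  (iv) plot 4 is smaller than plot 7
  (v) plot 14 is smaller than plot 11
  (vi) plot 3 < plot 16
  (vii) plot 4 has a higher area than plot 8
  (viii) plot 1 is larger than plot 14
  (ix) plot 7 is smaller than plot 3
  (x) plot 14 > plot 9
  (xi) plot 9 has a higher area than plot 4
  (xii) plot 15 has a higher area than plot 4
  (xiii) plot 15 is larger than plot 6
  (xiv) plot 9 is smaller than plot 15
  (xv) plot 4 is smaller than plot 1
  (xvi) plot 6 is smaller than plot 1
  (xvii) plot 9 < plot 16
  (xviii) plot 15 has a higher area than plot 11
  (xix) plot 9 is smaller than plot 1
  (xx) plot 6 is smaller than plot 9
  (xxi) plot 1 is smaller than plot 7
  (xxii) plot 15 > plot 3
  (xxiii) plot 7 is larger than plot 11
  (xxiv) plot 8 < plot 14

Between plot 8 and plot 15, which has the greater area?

plot 8 < plot 4 and plot 4 < plot 9 give plot 8 < plot 9.
Then plot 9 < plot 14 extends the chain to plot 14.
With plot 14 < plot 11: plot 8 < plot 4 < plot 9 < plot 14 < plot 11.
With plot 11 < plot 1: plot 8 < plot 4 < plot 9 < plot 14 < plot 11 < plot 1.
Then plot 1 < plot 7 extends the chain to plot 7.
Then plot 7 < plot 3 extends the chain to plot 3.
With plot 3 < plot 15: plot 8 < plot 4 < plot 9 < plot 14 < plot 11 < plot 1 < plot 7 < plot 3 < plot 15.
So plot 8 < plot 15; plot 15 is the larger of the two.

plot 15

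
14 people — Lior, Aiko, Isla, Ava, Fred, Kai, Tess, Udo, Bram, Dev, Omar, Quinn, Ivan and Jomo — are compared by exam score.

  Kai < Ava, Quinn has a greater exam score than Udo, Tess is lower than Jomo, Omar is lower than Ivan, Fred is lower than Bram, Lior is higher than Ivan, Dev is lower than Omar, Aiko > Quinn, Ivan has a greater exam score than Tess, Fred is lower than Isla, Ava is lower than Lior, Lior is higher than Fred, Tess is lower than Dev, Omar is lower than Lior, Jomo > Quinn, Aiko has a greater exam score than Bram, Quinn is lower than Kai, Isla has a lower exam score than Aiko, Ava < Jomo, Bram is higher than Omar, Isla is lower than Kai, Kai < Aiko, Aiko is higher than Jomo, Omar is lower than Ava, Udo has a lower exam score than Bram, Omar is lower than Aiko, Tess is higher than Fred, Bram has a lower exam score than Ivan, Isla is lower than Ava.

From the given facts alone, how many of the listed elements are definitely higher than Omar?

6

Directly above Omar: Ava, Bram, Ivan, Aiko, Lior.
One step further: Jomo (6 so far).
No other element is forced above Omar by the given relations, so the count is 6.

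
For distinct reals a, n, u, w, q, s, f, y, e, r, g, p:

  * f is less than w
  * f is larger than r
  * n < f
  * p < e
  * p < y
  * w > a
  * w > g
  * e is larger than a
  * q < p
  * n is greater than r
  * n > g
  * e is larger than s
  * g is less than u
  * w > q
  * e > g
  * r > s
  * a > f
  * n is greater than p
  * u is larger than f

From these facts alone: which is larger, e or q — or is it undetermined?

The relevant relations are q < p; p < n; n < f; f < a; a < e.
Together: q < p < n < f < a < e.
So e is larger.

e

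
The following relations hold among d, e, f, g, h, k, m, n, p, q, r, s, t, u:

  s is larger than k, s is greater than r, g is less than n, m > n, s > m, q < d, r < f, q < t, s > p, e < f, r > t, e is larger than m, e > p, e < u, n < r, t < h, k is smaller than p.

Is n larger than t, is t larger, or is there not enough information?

Following every chain through n: above n we get m, r, s, e, f, u; below n we get g.
t is not reached, and no chain runs the other way from t to n.
So the given relations leave the order of n and t undetermined.

undetermined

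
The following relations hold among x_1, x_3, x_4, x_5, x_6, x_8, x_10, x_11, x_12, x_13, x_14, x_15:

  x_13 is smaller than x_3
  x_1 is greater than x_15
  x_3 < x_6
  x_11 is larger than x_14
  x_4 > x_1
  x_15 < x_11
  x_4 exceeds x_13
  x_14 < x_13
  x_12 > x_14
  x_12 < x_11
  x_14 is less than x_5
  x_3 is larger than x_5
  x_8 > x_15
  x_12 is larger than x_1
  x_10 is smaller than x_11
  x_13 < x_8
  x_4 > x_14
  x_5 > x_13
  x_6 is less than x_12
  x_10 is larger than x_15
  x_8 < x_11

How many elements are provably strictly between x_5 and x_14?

The relations place x_14 below x_5. An element lies strictly between them when it is forced above x_14 and also forced below x_5.
Above x_14: {x_13, x_3, x_4, x_6, x_12, x_8, x_11}. Below x_5: {x_13}.
Intersection: {x_13} — 1.

1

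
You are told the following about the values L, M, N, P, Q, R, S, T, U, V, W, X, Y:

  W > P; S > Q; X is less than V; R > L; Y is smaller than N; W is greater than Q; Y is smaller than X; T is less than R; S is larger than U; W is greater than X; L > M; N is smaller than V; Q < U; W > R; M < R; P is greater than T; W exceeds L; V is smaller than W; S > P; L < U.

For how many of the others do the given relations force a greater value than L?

4

Directly above L: R, W, U.
One step further: S (4 so far).
No other element is forced above L by the given relations, so the count is 4.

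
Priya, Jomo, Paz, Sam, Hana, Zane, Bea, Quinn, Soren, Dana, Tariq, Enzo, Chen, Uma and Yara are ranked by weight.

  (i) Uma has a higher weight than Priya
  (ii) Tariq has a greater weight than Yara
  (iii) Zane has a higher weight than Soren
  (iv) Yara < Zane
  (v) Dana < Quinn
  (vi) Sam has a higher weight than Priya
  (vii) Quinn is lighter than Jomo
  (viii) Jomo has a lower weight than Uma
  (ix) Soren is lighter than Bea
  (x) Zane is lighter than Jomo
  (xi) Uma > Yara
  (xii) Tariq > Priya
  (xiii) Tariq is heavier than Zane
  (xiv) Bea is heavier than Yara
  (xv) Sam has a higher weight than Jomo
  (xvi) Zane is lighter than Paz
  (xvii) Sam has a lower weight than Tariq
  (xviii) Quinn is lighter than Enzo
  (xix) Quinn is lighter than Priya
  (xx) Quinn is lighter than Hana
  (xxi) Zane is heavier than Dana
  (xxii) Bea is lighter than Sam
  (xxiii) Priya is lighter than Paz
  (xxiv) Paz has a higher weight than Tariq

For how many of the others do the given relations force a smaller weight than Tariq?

From Tariq the given relations immediately reach Yara, Zane, Priya, Sam.
From those, Dana, Quinn, Soren, Bea, Jomo — 9 in total.
No other element is forced below Tariq by the given relations, so the count is 9.

9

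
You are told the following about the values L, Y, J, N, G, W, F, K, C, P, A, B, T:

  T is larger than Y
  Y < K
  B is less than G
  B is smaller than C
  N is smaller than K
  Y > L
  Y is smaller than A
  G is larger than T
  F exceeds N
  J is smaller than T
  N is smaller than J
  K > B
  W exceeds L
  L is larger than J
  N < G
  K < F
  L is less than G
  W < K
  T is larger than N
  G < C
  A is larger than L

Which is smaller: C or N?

N

Following the relations from N: N < J < L < Y < T < G < C.
So N < C; N is the smaller of the two.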